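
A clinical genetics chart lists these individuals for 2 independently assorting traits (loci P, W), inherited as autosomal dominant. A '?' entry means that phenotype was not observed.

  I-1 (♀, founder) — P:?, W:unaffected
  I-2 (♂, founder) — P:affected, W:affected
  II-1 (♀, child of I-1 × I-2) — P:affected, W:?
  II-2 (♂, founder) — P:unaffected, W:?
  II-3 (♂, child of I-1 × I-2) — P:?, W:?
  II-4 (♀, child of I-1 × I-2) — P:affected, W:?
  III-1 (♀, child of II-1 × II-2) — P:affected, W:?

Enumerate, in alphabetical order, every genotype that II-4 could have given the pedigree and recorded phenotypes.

II-4 ∈ {PP Ww, PP ww, Pp Ww, Pp ww}

P/I-1 ? ·: pp|Pp|PP
P/I-2 aff ·: Pp|PP
P/II-1 aff I-1×I-2: Pp|PP
P/II-2 un ·: pp
P/II-3 ? I-1×I-2: pp|Pp|PP
P/II-4 aff I-1×I-2: Pp|PP
P/III-1 aff II-1×II-2: Pp
⇒ P over [I-1,I-2,II-1,II-2,II-3,II-4,III-1]: 32 consistent
W/I-1 un ·: ww
W/I-2 aff ·: Ww|WW
W/II-1 ? I-1×I-2: ww|Ww
W/II-2 ? ·: ww|Ww|WW
W/II-3 ? I-1×I-2: ww|Ww
W/II-4 ? I-1×I-2: ww|Ww
W/III-1 ? II-1×II-2: ww|Ww|WW
⇒ W over [I-1,I-2,II-1,II-2,II-3,II-4,III-1]: 51 consistent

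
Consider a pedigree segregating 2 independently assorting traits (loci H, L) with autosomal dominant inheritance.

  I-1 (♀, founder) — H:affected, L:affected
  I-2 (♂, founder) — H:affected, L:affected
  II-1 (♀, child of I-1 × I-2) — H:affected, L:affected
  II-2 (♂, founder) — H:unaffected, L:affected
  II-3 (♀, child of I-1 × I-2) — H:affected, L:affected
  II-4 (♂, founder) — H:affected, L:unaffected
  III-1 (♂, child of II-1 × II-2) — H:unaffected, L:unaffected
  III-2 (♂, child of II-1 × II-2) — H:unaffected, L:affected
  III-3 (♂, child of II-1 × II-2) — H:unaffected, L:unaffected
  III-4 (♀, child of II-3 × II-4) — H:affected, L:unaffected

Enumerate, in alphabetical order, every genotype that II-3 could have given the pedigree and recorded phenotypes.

II-3 ∈ {HH Ll, Hh Ll}

H/I-1 aff ·: Hh|HH
H/I-2 aff ·: Hh|HH
H/II-1 aff I-1×I-2: Hh
H/II-2 un ·: hh
H/II-3 aff I-1×I-2: Hh|HH
H/II-4 aff ·: Hh|HH
H/III-1 un II-1×II-2: hh
H/III-2 un II-1×II-2: hh
H/III-3 un II-1×II-2: hh
H/III-4 aff II-3×II-4: Hh|HH
⇒ H over [I-1,I-2,II-1,II-2,II-3,II-4,III-1,III-2,III-3,III-4]: 21 consistent
L/I-1 aff ·: Ll|LL
L/I-2 aff ·: Ll|LL
L/II-1 aff I-1×I-2: Ll
L/II-2 aff ·: Ll
L/II-3 aff I-1×I-2: Ll
L/II-4 un ·: ll
L/III-1 un II-1×II-2: ll
L/III-2 aff II-1×II-2: Ll|LL
L/III-3 un II-1×II-2: ll
L/III-4 un II-3×II-4: ll
⇒ L over [I-1,I-2,II-1,II-2,II-3,II-4,III-1,III-2,III-3,III-4]: 6 consistent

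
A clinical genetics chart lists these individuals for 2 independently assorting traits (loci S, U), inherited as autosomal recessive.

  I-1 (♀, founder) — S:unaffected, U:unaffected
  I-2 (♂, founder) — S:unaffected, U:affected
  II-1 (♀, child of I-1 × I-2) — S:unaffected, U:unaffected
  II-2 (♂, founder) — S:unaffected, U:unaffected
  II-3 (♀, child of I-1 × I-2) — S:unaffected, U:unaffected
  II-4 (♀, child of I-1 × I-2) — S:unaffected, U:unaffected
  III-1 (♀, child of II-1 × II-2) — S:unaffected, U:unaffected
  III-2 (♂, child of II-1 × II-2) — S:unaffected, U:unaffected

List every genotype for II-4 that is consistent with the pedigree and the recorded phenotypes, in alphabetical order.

S/I-1 un ·: SS|Ss
S/I-2 un ·: SS|Ss
S/II-1 un I-1×I-2: SS|Ss
S/II-2 un ·: SS|Ss
S/II-3 un I-1×I-2: SS|Ss
S/II-4 un I-1×I-2: SS|Ss
S/III-1 un II-1×II-2: SS|Ss
S/III-2 un II-1×II-2: SS|Ss
⇒ S over [I-1,I-2,II-1,II-2,II-3,II-4,III-1,III-2]: 161 consistent
U/I-1 un ·: UU|Uu
U/I-2 aff ·: uu
U/II-1 un I-1×I-2: Uu
U/II-2 un ·: UU|Uu
U/II-3 un I-1×I-2: Uu
U/II-4 un I-1×I-2: Uu
U/III-1 un II-1×II-2: UU|Uu
U/III-2 un II-1×II-2: UU|Uu
⇒ U over [I-1,I-2,II-1,II-2,II-3,II-4,III-1,III-2]: 16 consistent

II-4 ∈ {SS Uu, Ss Uu}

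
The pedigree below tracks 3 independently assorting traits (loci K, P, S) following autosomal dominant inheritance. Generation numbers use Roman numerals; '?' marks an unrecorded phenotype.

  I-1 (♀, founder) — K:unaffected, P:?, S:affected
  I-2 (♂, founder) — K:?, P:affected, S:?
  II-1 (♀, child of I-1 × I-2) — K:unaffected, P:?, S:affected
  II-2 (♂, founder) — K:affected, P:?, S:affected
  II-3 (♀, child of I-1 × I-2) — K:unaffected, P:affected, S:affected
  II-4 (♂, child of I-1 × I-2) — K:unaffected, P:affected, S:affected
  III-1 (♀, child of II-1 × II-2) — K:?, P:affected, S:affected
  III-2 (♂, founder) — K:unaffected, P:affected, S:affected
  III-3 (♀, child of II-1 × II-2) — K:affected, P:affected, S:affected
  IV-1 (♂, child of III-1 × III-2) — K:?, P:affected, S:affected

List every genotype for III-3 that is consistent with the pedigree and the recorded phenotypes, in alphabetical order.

K/I-1 un ·: kk
K/I-2 ? ·: kk|Kk
K/II-1 un I-1×I-2: kk
K/II-2 aff ·: Kk|KK
K/II-3 un I-1×I-2: kk
K/II-4 un I-1×I-2: kk
K/III-1 ? II-1×II-2: kk|Kk
K/III-2 un ·: kk
K/III-3 aff II-1×II-2: Kk
K/IV-1 ? III-1×III-2: kk|Kk
⇒ K over [I-1,I-2,II-1,II-2,II-3,II-4,III-1,III-2,III-3,IV-1]: 10 consistent
P/I-1 ? ·: pp|Pp|PP
P/I-2 aff ·: Pp|PP
P/II-1 ? I-1×I-2: pp|Pp|PP
P/II-2 ? ·: pp|Pp|PP
P/II-3 aff I-1×I-2: Pp|PP
P/II-4 aff I-1×I-2: Pp|PP
P/III-1 aff II-1×II-2: Pp|PP
P/III-2 aff ·: Pp|PP
P/III-3 aff II-1×II-2: Pp|PP
P/IV-1 aff III-1×III-2: Pp|PP
⇒ P over [I-1,I-2,II-1,II-2,II-3,II-4,III-1,III-2,III-3,IV-1]: 761 consistent
S/I-1 aff ·: Ss|SS
S/I-2 ? ·: ss|Ss|SS
S/II-1 aff I-1×I-2: Ss|SS
S/II-2 aff ·: Ss|SS
S/II-3 aff I-1×I-2: Ss|SS
S/II-4 aff I-1×I-2: Ss|SS
S/III-1 aff II-1×II-2: Ss|SS
S/III-2 aff ·: Ss|SS
S/III-3 aff II-1×II-2: Ss|SS
S/IV-1 aff III-1×III-2: Ss|SS
⇒ S over [I-1,I-2,II-1,II-2,II-3,II-4,III-1,III-2,III-3,IV-1]: 613 consistent

III-3 ∈ {Kk PP SS, Kk PP Ss, Kk Pp SS, Kk Pp Ss}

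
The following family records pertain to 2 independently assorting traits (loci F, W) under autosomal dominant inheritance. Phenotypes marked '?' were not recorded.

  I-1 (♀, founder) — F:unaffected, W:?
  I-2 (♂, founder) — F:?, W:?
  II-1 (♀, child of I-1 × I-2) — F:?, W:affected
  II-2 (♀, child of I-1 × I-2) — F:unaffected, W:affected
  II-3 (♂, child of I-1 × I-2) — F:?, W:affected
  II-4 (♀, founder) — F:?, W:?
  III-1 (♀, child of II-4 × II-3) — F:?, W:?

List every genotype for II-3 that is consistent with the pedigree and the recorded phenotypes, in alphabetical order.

F/I-1 un ·: ff
F/I-2 ? ·: ff|Ff
F/II-1 ? I-1×I-2: ff|Ff
F/II-2 un I-1×I-2: ff
F/II-3 ? I-1×I-2: ff|Ff
F/II-4 ? ·: ff|Ff|FF
F/III-1 ? II-4×II-3: ff|Ff|FF
⇒ F over [I-1,I-2,II-1,II-2,II-3,II-4,III-1]: 26 consistent
W/I-1 ? ·: ww|Ww|WW
W/I-2 ? ·: ww|Ww|WW
W/II-1 aff I-1×I-2: Ww|WW
W/II-2 aff I-1×I-2: Ww|WW
W/II-3 aff I-1×I-2: Ww|WW
W/II-4 ? ·: ww|Ww|WW
W/III-1 ? II-4×II-3: ww|Ww|WW
⇒ W over [I-1,I-2,II-1,II-2,II-3,II-4,III-1]: 164 consistent

II-3 ∈ {Ff WW, Ff Ww, ff WW, ff Ww}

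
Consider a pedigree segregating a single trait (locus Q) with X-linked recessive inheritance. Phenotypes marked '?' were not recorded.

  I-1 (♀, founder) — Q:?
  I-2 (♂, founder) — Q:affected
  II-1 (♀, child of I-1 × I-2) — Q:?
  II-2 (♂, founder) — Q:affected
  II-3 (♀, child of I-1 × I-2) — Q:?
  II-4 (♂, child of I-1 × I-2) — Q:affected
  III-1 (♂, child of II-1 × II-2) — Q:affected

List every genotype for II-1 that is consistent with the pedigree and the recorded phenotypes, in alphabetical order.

Q/I-1 ? ·: X^QX^q|X^qX^q
Q/I-2 aff ·: X^qY
Q/II-1 ? I-1×I-2: X^QX^q|X^qX^q
Q/II-2 aff ·: X^qY
Q/II-3 ? I-1×I-2: X^QX^q|X^qX^q
Q/II-4 aff I-1×I-2: X^qY
Q/III-1 aff II-1×II-2: X^qY
⇒ Q over [I-1,I-2,II-1,II-2,II-3,II-4,III-1]: 5 consistent

II-1 ∈ {X^QX^q, X^qX^q}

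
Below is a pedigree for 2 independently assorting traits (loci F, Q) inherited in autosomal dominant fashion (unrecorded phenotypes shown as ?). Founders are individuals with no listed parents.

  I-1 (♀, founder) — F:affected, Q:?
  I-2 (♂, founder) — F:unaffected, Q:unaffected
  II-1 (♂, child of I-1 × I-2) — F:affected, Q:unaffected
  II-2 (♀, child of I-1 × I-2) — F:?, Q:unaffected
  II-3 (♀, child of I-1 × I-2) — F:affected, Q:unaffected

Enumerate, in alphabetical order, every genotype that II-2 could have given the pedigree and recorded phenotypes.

II-2 ∈ {Ff qq, ff qq}

F/I-1 aff ·: Ff|FF
F/I-2 un ·: ff
F/II-1 aff I-1×I-2: Ff
F/II-2 ? I-1×I-2: ff|Ff
F/II-3 aff I-1×I-2: Ff
⇒ F over [I-1,I-2,II-1,II-2,II-3]: 3 consistent
Q/I-1 ? ·: qq|Qq
Q/I-2 un ·: qq
Q/II-1 un I-1×I-2: qq
Q/II-2 un I-1×I-2: qq
Q/II-3 un I-1×I-2: qq
⇒ Q over [I-1,I-2,II-1,II-2,II-3]: 2 consistent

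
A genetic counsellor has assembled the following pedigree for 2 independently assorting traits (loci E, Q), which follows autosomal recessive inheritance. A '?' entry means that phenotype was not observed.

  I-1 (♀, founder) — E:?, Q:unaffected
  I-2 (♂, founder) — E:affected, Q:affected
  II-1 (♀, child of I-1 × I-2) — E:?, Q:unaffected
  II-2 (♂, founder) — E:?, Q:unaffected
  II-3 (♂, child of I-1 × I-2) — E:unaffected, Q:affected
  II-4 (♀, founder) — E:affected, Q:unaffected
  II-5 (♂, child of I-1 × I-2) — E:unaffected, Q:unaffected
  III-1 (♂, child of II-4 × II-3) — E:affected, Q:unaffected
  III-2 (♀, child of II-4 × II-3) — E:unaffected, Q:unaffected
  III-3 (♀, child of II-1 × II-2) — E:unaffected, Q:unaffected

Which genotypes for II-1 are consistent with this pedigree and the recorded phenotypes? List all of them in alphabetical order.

II-1 ∈ {Ee Qq, ee Qq}

E/I-1 ? ·: EE|Ee
E/I-2 aff ·: ee
E/II-1 ? I-1×I-2: Ee|ee
E/II-2 ? ·: EE|Ee|ee
E/II-3 un I-1×I-2: Ee
E/II-4 aff ·: ee
E/II-5 un I-1×I-2: Ee
E/III-1 aff II-4×II-3: ee
E/III-2 un II-4×II-3: Ee
E/III-3 un II-1×II-2: EE|Ee
⇒ E over [I-1,I-2,II-1,II-2,II-3,II-4,II-5,III-1,III-2,III-3]: 12 consistent
Q/I-1 un ·: Qq
Q/I-2 aff ·: qq
Q/II-1 un I-1×I-2: Qq
Q/II-2 un ·: QQ|Qq
Q/II-3 aff I-1×I-2: qq
Q/II-4 un ·: QQ|Qq
Q/II-5 un I-1×I-2: Qq
Q/III-1 un II-4×II-3: Qq
Q/III-2 un II-4×II-3: Qq
Q/III-3 un II-1×II-2: QQ|Qq
⇒ Q over [I-1,I-2,II-1,II-2,II-3,II-4,II-5,III-1,III-2,III-3]: 8 consistent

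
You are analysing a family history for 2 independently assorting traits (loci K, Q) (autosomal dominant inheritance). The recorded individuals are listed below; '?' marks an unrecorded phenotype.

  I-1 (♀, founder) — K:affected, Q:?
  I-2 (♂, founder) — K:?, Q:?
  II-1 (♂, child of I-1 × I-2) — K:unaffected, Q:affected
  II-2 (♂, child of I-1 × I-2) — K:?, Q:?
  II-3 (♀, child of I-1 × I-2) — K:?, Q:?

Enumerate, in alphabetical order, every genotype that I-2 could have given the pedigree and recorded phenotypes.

K/I-1 aff ·: Kk
K/I-2 ? ·: kk|Kk
K/II-1 un I-1×I-2: kk
K/II-2 ? I-1×I-2: kk|Kk|KK
K/II-3 ? I-1×I-2: kk|Kk|KK
⇒ K over [I-1,I-2,II-1,II-2,II-3]: 13 consistent
Q/I-1 ? ·: qq|Qq|QQ
Q/I-2 ? ·: qq|Qq|QQ
Q/II-1 aff I-1×I-2: Qq|QQ
Q/II-2 ? I-1×I-2: qq|Qq|QQ
Q/II-3 ? I-1×I-2: qq|Qq|QQ
⇒ Q over [I-1,I-2,II-1,II-2,II-3]: 45 consistent

I-2 ∈ {Kk QQ, Kk Qq, Kk qq, kk QQ, kk Qq, kk qq}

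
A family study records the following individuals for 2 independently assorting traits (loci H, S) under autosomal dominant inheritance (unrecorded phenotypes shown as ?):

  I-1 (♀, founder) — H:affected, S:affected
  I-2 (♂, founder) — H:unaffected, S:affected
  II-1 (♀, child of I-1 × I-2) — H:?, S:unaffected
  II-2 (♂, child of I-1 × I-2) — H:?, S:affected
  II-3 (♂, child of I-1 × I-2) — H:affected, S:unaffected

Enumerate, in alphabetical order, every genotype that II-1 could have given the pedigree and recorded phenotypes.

II-1 ∈ {Hh ss, hh ss}

H/I-1 aff ·: Hh|HH
H/I-2 un ·: hh
H/II-1 ? I-1×I-2: hh|Hh
H/II-2 ? I-1×I-2: hh|Hh
H/II-3 aff I-1×I-2: Hh
⇒ H over [I-1,I-2,II-1,II-2,II-3]: 5 consistent
S/I-1 aff ·: Ss
S/I-2 aff ·: Ss
S/II-1 un I-1×I-2: ss
S/II-2 aff I-1×I-2: Ss|SS
S/II-3 un I-1×I-2: ss
⇒ S over [I-1,I-2,II-1,II-2,II-3]: 2 consistent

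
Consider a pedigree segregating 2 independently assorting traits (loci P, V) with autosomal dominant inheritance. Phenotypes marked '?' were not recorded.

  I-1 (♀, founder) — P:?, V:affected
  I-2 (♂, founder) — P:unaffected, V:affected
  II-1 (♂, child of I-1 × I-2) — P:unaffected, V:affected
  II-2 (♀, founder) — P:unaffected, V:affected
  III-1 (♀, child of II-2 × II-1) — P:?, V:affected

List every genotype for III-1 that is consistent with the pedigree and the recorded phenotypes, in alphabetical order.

P/I-1 ? ·: pp|Pp
P/I-2 un ·: pp
P/II-1 un I-1×I-2: pp
P/II-2 un ·: pp
P/III-1 ? II-2×II-1: pp
⇒ P over [I-1,I-2,II-1,II-2,III-1]: 2 consistent
V/I-1 aff ·: Vv|VV
V/I-2 aff ·: Vv|VV
V/II-1 aff I-1×I-2: Vv|VV
V/II-2 aff ·: Vv|VV
V/III-1 aff II-2×II-1: Vv|VV
⇒ V over [I-1,I-2,II-1,II-2,III-1]: 24 consistent

III-1 ∈ {pp VV, pp Vv}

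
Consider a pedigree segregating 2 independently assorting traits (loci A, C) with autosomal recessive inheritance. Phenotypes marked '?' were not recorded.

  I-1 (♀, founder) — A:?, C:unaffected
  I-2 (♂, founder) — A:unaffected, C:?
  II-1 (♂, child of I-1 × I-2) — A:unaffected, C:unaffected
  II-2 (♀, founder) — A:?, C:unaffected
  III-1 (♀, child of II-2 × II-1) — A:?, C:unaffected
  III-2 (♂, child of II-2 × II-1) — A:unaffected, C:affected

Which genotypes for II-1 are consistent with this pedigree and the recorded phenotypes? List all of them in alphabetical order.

II-1 ∈ {AA Cc, Aa Cc}

A/I-1 ? ·: AA|Aa|aa
A/I-2 un ·: AA|Aa
A/II-1 un I-1×I-2: AA|Aa
A/II-2 ? ·: AA|Aa|aa
A/III-1 ? II-2×II-1: AA|Aa|aa
A/III-2 un II-2×II-1: AA|Aa
⇒ A over [I-1,I-2,II-1,II-2,III-1,III-2]: 84 consistent
C/I-1 un ·: CC|Cc
C/I-2 ? ·: CC|Cc|cc
C/II-1 un I-1×I-2: Cc
C/II-2 un ·: Cc
C/III-1 un II-2×II-1: CC|Cc
C/III-2 aff II-2×II-1: cc
⇒ C over [I-1,I-2,II-1,II-2,III-1,III-2]: 10 consistent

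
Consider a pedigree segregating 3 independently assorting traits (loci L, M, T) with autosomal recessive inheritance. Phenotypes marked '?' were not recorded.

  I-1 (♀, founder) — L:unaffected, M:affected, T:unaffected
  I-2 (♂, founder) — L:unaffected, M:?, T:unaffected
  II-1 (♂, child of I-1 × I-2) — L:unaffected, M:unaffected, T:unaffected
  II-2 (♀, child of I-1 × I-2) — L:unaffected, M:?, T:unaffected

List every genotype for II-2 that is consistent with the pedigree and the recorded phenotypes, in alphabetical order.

L/I-1 un ·: LL|Ll
L/I-2 un ·: LL|Ll
L/II-1 un I-1×I-2: LL|Ll
L/II-2 un I-1×I-2: LL|Ll
⇒ L over [I-1,I-2,II-1,II-2]: 13 consistent
M/I-1 aff ·: mm
M/I-2 ? ·: MM|Mm
M/II-1 un I-1×I-2: Mm
M/II-2 ? I-1×I-2: Mm|mm
⇒ M over [I-1,I-2,II-1,II-2]: 3 consistent
T/I-1 un ·: TT|Tt
T/I-2 un ·: TT|Tt
T/II-1 un I-1×I-2: TT|Tt
T/II-2 un I-1×I-2: TT|Tt
⇒ T over [I-1,I-2,II-1,II-2]: 13 consistent

II-2 ∈ {LL Mm TT, LL Mm Tt, LL mm TT, LL mm Tt, Ll Mm TT, Ll Mm Tt, Ll mm TT, Ll mm Tt}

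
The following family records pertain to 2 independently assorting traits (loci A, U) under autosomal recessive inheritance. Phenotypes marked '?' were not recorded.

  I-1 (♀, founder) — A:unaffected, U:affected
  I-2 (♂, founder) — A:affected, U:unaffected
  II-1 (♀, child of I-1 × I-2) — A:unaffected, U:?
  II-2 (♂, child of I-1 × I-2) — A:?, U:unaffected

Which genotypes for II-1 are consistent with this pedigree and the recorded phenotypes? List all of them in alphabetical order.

II-1 ∈ {Aa Uu, Aa uu}

A/I-1 un ·: AA|Aa
A/I-2 aff ·: aa
A/II-1 un I-1×I-2: Aa
A/II-2 ? I-1×I-2: Aa|aa
⇒ A over [I-1,I-2,II-1,II-2]: 3 consistent
U/I-1 aff ·: uu
U/I-2 un ·: UU|Uu
U/II-1 ? I-1×I-2: Uu|uu
U/II-2 un I-1×I-2: Uu
⇒ U over [I-1,I-2,II-1,II-2]: 3 consistent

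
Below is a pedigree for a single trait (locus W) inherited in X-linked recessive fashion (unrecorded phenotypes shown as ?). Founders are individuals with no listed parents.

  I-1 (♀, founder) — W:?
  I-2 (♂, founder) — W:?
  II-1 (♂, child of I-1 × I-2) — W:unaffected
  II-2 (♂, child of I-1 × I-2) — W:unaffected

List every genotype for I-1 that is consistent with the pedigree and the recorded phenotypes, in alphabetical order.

W/I-1 ? ·: X^WX^W|X^WX^w
W/I-2 ? ·: X^WY|X^wY
W/II-1 un I-1×I-2: X^WY
W/II-2 un I-1×I-2: X^WY
⇒ W over [I-1,I-2,II-1,II-2]: 4 consistent

I-1 ∈ {X^WX^W, X^WX^w}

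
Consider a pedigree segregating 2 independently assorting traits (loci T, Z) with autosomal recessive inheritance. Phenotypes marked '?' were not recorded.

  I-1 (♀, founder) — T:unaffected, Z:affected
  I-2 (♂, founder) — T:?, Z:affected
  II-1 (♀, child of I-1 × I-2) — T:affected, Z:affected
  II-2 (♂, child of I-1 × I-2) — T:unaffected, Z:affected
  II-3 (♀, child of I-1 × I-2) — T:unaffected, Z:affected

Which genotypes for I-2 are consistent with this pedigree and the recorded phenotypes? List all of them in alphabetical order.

I-2 ∈ {Tt zz, tt zz}

T/I-1 un ·: Tt
T/I-2 ? ·: Tt|tt
T/II-1 aff I-1×I-2: tt
T/II-2 un I-1×I-2: TT|Tt
T/II-3 un I-1×I-2: TT|Tt
⇒ T over [I-1,I-2,II-1,II-2,II-3]: 5 consistent
Z/I-1 aff ·: zz
Z/I-2 aff ·: zz
Z/II-1 aff I-1×I-2: zz
Z/II-2 aff I-1×I-2: zz
Z/II-3 aff I-1×I-2: zz
⇒ Z over [I-1,I-2,II-1,II-2,II-3]: 1 consistent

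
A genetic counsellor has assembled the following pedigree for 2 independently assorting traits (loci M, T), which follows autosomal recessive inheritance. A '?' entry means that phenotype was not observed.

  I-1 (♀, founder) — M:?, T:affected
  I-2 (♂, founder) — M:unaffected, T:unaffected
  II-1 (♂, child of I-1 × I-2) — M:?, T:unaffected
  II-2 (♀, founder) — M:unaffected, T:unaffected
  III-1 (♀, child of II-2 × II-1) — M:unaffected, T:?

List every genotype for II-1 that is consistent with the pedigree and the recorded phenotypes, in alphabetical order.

II-1 ∈ {MM Tt, Mm Tt, mm Tt}

M/I-1 ? ·: MM|Mm|mm
M/I-2 un ·: MM|Mm
M/II-1 ? I-1×I-2: MM|Mm|mm
M/II-2 un ·: MM|Mm
M/III-1 un II-2×II-1: MM|Mm
⇒ M over [I-1,I-2,II-1,II-2,III-1]: 36 consistent
T/I-1 aff ·: tt
T/I-2 un ·: TT|Tt
T/II-1 un I-1×I-2: Tt
T/II-2 un ·: TT|Tt
T/III-1 ? II-2×II-1: TT|Tt|tt
⇒ T over [I-1,I-2,II-1,II-2,III-1]: 10 consistent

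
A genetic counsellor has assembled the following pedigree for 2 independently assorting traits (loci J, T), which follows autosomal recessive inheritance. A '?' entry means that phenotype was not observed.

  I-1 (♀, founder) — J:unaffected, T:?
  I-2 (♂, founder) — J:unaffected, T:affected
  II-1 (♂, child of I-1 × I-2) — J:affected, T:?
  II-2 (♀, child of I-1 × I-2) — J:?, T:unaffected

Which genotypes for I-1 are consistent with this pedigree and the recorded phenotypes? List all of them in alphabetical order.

I-1 ∈ {Jj TT, Jj Tt}

J/I-1 un ·: Jj
J/I-2 un ·: Jj
J/II-1 aff I-1×I-2: jj
J/II-2 ? I-1×I-2: JJ|Jj|jj
⇒ J over [I-1,I-2,II-1,II-2]: 3 consistent
T/I-1 ? ·: TT|Tt
T/I-2 aff ·: tt
T/II-1 ? I-1×I-2: Tt|tt
T/II-2 un I-1×I-2: Tt
⇒ T over [I-1,I-2,II-1,II-2]: 3 consistent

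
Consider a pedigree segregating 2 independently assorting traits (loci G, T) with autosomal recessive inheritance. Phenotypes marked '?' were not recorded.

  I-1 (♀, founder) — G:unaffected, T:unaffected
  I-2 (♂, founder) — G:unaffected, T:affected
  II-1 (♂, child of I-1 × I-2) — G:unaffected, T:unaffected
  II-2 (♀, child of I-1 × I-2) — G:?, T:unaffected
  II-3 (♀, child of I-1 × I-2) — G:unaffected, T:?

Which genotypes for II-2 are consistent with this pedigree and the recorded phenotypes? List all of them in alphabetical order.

II-2 ∈ {GG Tt, Gg Tt, gg Tt}

G/I-1 un ·: GG|Gg
G/I-2 un ·: GG|Gg
G/II-1 un I-1×I-2: GG|Gg
G/II-2 ? I-1×I-2: GG|Gg|gg
G/II-3 un I-1×I-2: GG|Gg
⇒ G over [I-1,I-2,II-1,II-2,II-3]: 29 consistent
T/I-1 un ·: TT|Tt
T/I-2 aff ·: tt
T/II-1 un I-1×I-2: Tt
T/II-2 un I-1×I-2: Tt
T/II-3 ? I-1×I-2: Tt|tt
⇒ T over [I-1,I-2,II-1,II-2,II-3]: 3 consistent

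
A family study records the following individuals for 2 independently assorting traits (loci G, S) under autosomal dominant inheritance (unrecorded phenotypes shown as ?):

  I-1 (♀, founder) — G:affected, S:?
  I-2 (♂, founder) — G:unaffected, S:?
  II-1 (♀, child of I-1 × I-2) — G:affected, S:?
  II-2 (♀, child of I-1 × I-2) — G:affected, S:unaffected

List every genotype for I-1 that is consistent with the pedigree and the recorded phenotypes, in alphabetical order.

G/I-1 aff ·: Gg|GG
G/I-2 un ·: gg
G/II-1 aff I-1×I-2: Gg
G/II-2 aff I-1×I-2: Gg
⇒ G over [I-1,I-2,II-1,II-2]: 2 consistent
S/I-1 ? ·: ss|Ss
S/I-2 ? ·: ss|Ss
S/II-1 ? I-1×I-2: ss|Ss|SS
S/II-2 un I-1×I-2: ss
⇒ S over [I-1,I-2,II-1,II-2]: 8 consistent

I-1 ∈ {GG Ss, GG ss, Gg Ss, Gg ss}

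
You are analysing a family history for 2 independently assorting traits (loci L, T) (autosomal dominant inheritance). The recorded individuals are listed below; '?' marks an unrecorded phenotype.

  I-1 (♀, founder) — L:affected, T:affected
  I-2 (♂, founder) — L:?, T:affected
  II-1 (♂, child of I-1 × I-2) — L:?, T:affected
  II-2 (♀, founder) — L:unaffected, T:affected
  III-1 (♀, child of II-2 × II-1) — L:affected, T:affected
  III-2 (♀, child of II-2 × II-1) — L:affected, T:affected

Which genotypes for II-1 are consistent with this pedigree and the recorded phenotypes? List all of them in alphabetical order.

II-1 ∈ {LL TT, LL Tt, Ll TT, Ll Tt}

L/I-1 aff ·: Ll|LL
L/I-2 ? ·: ll|Ll|LL
L/II-1 ? I-1×I-2: Ll|LL
L/II-2 un ·: ll
L/III-1 aff II-2×II-1: Ll
L/III-2 aff II-2×II-1: Ll
⇒ L over [I-1,I-2,II-1,II-2,III-1,III-2]: 9 consistent
T/I-1 aff ·: Tt|TT
T/I-2 aff ·: Tt|TT
T/II-1 aff I-1×I-2: Tt|TT
T/II-2 aff ·: Tt|TT
T/III-1 aff II-2×II-1: Tt|TT
T/III-2 aff II-2×II-1: Tt|TT
⇒ T over [I-1,I-2,II-1,II-2,III-1,III-2]: 44 consistent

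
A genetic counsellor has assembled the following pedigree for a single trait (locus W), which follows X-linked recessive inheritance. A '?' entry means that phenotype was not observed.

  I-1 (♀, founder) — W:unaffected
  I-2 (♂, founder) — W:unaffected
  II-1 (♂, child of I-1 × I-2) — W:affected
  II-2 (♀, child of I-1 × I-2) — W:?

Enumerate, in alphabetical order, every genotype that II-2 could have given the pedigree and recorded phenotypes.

II-2 ∈ {X^WX^W, X^WX^w}

W/I-1 un ·: X^WX^w
W/I-2 un ·: X^WY
W/II-1 aff I-1×I-2: X^wY
W/II-2 ? I-1×I-2: X^WX^W|X^WX^w
⇒ W over [I-1,I-2,II-1,II-2]: 2 consistent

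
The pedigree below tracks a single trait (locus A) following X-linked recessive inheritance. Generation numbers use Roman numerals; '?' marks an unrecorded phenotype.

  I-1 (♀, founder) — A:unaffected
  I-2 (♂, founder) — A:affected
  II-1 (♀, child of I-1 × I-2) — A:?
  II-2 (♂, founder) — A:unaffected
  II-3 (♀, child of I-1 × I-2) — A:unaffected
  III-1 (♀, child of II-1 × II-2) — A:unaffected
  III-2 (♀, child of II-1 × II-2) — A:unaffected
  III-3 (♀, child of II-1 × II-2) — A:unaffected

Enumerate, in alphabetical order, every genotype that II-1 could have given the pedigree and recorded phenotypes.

A/I-1 un ·: X^AX^A|X^AX^a
A/I-2 aff ·: X^aY
A/II-1 ? I-1×I-2: X^AX^a|X^aX^a
A/II-2 un ·: X^AY
A/II-3 un I-1×I-2: X^AX^a
A/III-1 un II-1×II-2: X^AX^A|X^AX^a
A/III-2 un II-1×II-2: X^AX^A|X^AX^a
A/III-3 un II-1×II-2: X^AX^A|X^AX^a
⇒ A over [I-1,I-2,II-1,II-2,II-3,III-1,III-2,III-3]: 17 consistent

II-1 ∈ {X^AX^a, X^aX^a}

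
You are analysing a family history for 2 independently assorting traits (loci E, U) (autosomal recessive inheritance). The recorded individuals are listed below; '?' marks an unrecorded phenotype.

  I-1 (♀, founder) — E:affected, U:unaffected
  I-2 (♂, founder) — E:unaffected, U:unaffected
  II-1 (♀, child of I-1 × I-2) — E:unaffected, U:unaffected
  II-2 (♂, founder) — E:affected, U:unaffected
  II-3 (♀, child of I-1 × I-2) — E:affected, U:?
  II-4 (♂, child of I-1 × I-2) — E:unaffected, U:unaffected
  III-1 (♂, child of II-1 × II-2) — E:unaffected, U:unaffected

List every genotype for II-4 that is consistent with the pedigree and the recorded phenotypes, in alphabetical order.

II-4 ∈ {Ee UU, Ee Uu}

E/I-1 aff ·: ee
E/I-2 un ·: Ee
E/II-1 un I-1×I-2: Ee
E/II-2 aff ·: ee
E/II-3 aff I-1×I-2: ee
E/II-4 un I-1×I-2: Ee
E/III-1 un II-1×II-2: Ee
⇒ E over [I-1,I-2,II-1,II-2,II-3,II-4,III-1]: 1 consistent
U/I-1 un ·: UU|Uu
U/I-2 un ·: UU|Uu
U/II-1 un I-1×I-2: UU|Uu
U/II-2 un ·: UU|Uu
U/II-3 ? I-1×I-2: UU|Uu|uu
U/II-4 un I-1×I-2: UU|Uu
U/III-1 un II-1×II-2: UU|Uu
⇒ U over [I-1,I-2,II-1,II-2,II-3,II-4,III-1]: 101 consistent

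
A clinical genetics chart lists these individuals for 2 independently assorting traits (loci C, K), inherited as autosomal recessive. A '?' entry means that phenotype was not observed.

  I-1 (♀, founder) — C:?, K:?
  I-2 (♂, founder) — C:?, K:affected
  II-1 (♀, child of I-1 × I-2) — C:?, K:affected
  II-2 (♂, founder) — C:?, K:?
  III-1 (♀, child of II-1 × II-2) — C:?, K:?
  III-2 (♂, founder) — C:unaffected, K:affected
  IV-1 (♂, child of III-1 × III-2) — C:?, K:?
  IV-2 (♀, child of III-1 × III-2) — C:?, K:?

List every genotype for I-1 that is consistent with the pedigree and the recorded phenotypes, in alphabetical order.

C/I-1 ? ·: CC|Cc|cc
C/I-2 ? ·: CC|Cc|cc
C/II-1 ? I-1×I-2: CC|Cc|cc
C/II-2 ? ·: CC|Cc|cc
C/III-1 ? II-1×II-2: CC|Cc|cc
C/III-2 un ·: CC|Cc
C/IV-1 ? III-1×III-2: CC|Cc|cc
C/IV-2 ? III-1×III-2: CC|Cc|cc
⇒ C over [I-1,I-2,II-1,II-2,III-1,III-2,IV-1,IV-2]: 701 consistent
K/I-1 ? ·: Kk|kk
K/I-2 aff ·: kk
K/II-1 aff I-1×I-2: kk
K/II-2 ? ·: KK|Kk|kk
K/III-1 ? II-1×II-2: Kk|kk
K/III-2 aff ·: kk
K/IV-1 ? III-1×III-2: Kk|kk
K/IV-2 ? III-1×III-2: Kk|kk
⇒ K over [I-1,I-2,II-1,II-2,III-1,III-2,IV-1,IV-2]: 20 consistent

I-1 ∈ {CC Kk, CC kk, Cc Kk, Cc kk, cc Kk, cc kk}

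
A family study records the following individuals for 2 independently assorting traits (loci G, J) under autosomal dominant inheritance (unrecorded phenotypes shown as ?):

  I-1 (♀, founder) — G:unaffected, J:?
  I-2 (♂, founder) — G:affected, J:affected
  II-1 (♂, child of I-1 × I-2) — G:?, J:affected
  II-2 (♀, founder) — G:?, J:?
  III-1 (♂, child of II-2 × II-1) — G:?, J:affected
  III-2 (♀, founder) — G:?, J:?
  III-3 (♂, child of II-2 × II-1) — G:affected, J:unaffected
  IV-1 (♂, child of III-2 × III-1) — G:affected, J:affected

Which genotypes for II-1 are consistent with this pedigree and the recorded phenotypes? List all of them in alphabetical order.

II-1 ∈ {Gg Jj, gg Jj}

G/I-1 un ·: gg
G/I-2 aff ·: Gg|GG
G/II-1 ? I-1×I-2: gg|Gg
G/II-2 ? ·: gg|Gg|GG
G/III-1 ? II-2×II-1: gg|Gg|GG
G/III-2 ? ·: gg|Gg|GG
G/III-3 aff II-2×II-1: Gg|GG
G/IV-1 aff III-2×III-1: Gg|GG
⇒ G over [I-1,I-2,II-1,II-2,III-1,III-2,III-3,IV-1]: 106 consistent
J/I-1 ? ·: jj|Jj|JJ
J/I-2 aff ·: Jj|JJ
J/II-1 aff I-1×I-2: Jj
J/II-2 ? ·: jj|Jj
J/III-1 aff II-2×II-1: Jj|JJ
J/III-2 ? ·: jj|Jj|JJ
J/III-3 un II-2×II-1: jj
J/IV-1 aff III-2×III-1: Jj|JJ
⇒ J over [I-1,I-2,II-1,II-2,III-1,III-2,III-3,IV-1]: 70 consistent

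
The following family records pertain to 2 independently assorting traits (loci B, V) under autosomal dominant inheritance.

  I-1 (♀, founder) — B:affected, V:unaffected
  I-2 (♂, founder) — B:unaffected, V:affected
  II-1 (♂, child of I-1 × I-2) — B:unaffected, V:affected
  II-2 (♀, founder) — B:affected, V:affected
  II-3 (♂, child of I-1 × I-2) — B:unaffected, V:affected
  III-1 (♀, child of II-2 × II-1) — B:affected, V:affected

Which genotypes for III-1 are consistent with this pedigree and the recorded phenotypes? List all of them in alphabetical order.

III-1 ∈ {Bb VV, Bb Vv}

B/I-1 aff ·: Bb
B/I-2 un ·: bb
B/II-1 un I-1×I-2: bb
B/II-2 aff ·: Bb|BB
B/II-3 un I-1×I-2: bb
B/III-1 aff II-2×II-1: Bb
⇒ B over [I-1,I-2,II-1,II-2,II-3,III-1]: 2 consistent
V/I-1 un ·: vv
V/I-2 aff ·: Vv|VV
V/II-1 aff I-1×I-2: Vv
V/II-2 aff ·: Vv|VV
V/II-3 aff I-1×I-2: Vv
V/III-1 aff II-2×II-1: Vv|VV
⇒ V over [I-1,I-2,II-1,II-2,II-3,III-1]: 8 consistent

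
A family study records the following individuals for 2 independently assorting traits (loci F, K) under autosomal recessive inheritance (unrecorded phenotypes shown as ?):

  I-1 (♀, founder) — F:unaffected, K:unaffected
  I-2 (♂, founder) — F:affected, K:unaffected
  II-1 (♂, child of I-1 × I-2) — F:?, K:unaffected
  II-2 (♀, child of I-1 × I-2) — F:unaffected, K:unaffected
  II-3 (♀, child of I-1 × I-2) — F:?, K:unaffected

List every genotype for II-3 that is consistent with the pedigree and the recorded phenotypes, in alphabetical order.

F/I-1 un ·: FF|Ff
F/I-2 aff ·: ff
F/II-1 ? I-1×I-2: Ff|ff
F/II-2 un I-1×I-2: Ff
F/II-3 ? I-1×I-2: Ff|ff
⇒ F over [I-1,I-2,II-1,II-2,II-3]: 5 consistent
K/I-1 un ·: KK|Kk
K/I-2 un ·: KK|Kk
K/II-1 un I-1×I-2: KK|Kk
K/II-2 un I-1×I-2: KK|Kk
K/II-3 un I-1×I-2: KK|Kk
⇒ K over [I-1,I-2,II-1,II-2,II-3]: 25 consistent

II-3 ∈ {Ff KK, Ff Kk, ff KK, ff Kk}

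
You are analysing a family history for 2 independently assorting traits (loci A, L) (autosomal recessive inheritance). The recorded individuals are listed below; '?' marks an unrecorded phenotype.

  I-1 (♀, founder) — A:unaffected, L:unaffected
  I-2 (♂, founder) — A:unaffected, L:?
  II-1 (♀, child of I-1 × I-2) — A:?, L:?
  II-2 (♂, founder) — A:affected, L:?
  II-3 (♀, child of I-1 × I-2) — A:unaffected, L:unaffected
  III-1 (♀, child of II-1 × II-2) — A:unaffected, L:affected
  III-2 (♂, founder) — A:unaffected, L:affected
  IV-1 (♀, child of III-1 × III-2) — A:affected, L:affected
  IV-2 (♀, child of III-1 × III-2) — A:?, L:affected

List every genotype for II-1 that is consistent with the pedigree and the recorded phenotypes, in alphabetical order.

A/I-1 un ·: AA|Aa
A/I-2 un ·: AA|Aa
A/II-1 ? I-1×I-2: AA|Aa
A/II-2 aff ·: aa
A/II-3 un I-1×I-2: AA|Aa
A/III-1 un II-1×II-2: Aa
A/III-2 un ·: Aa
A/IV-1 aff III-1×III-2: aa
A/IV-2 ? III-1×III-2: AA|Aa|aa
⇒ A over [I-1,I-2,II-1,II-2,II-3,III-1,III-2,IV-1,IV-2]: 39 consistent
L/I-1 un ·: LL|Ll
L/I-2 ? ·: LL|Ll|ll
L/II-1 ? I-1×I-2: Ll|ll
L/II-2 ? ·: Ll|ll
L/II-3 un I-1×I-2: LL|Ll
L/III-1 aff II-1×II-2: ll
L/III-2 aff ·: ll
L/IV-1 aff III-1×III-2: ll
L/IV-2 aff III-1×III-2: ll
⇒ L over [I-1,I-2,II-1,II-2,II-3,III-1,III-2,IV-1,IV-2]: 22 consistent

II-1 ∈ {AA Ll, AA ll, Aa Ll, Aa ll}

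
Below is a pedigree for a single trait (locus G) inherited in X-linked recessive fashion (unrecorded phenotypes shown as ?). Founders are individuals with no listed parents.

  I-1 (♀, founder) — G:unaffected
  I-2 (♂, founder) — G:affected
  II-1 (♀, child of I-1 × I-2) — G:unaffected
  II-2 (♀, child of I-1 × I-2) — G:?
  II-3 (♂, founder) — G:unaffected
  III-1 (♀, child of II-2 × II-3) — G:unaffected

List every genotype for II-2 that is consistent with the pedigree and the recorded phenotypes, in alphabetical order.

G/I-1 un ·: X^GX^G|X^GX^g
G/I-2 aff ·: X^gY
G/II-1 un I-1×I-2: X^GX^g
G/II-2 ? I-1×I-2: X^GX^g|X^gX^g
G/II-3 un ·: X^GY
G/III-1 un II-2×II-3: X^GX^G|X^GX^g
⇒ G over [I-1,I-2,II-1,II-2,II-3,III-1]: 5 consistent

II-2 ∈ {X^GX^g, X^gX^g}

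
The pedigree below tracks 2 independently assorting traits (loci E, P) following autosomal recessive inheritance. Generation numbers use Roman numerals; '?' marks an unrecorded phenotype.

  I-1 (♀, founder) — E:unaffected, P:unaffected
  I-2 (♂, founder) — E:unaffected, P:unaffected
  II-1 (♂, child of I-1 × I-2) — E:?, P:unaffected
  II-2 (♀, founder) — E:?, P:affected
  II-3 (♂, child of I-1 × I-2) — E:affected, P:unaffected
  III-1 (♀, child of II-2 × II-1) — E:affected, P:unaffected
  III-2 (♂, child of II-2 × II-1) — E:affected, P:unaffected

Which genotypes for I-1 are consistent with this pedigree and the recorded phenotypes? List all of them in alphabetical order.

I-1 ∈ {Ee PP, Ee Pp}

E/I-1 un ·: Ee
E/I-2 un ·: Ee
E/II-1 ? I-1×I-2: Ee|ee
E/II-2 ? ·: Ee|ee
E/II-3 aff I-1×I-2: ee
E/III-1 aff II-2×II-1: ee
E/III-2 aff II-2×II-1: ee
⇒ E over [I-1,I-2,II-1,II-2,II-3,III-1,III-2]: 4 consistent
P/I-1 un ·: PP|Pp
P/I-2 un ·: PP|Pp
P/II-1 un I-1×I-2: PP|Pp
P/II-2 aff ·: pp
P/II-3 un I-1×I-2: PP|Pp
P/III-1 un II-2×II-1: Pp
P/III-2 un II-2×II-1: Pp
⇒ P over [I-1,I-2,II-1,II-2,II-3,III-1,III-2]: 13 consistent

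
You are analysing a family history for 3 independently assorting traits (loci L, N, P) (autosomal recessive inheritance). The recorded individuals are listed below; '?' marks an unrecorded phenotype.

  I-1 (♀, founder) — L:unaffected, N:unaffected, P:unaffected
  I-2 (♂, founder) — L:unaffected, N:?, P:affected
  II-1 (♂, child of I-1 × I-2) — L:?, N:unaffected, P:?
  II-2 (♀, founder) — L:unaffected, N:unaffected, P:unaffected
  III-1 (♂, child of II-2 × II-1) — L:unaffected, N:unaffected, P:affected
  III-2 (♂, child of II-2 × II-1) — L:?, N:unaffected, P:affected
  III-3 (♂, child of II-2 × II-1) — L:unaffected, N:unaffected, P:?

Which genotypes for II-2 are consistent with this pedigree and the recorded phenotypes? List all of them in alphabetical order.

II-2 ∈ {LL NN Pp, LL Nn Pp, Ll NN Pp, Ll Nn Pp}

L/I-1 un ·: LL|Ll
L/I-2 un ·: LL|Ll
L/II-1 ? I-1×I-2: LL|Ll|ll
L/II-2 un ·: LL|Ll
L/III-1 un II-2×II-1: LL|Ll
L/III-2 ? II-2×II-1: LL|Ll|ll
L/III-3 un II-2×II-1: LL|Ll
⇒ L over [I-1,I-2,II-1,II-2,III-1,III-2,III-3]: 99 consistent
N/I-1 un ·: NN|Nn
N/I-2 ? ·: NN|Nn|nn
N/II-1 un I-1×I-2: NN|Nn
N/II-2 un ·: NN|Nn
N/III-1 un II-2×II-1: NN|Nn
N/III-2 un II-2×II-1: NN|Nn
N/III-3 un II-2×II-1: NN|Nn
⇒ N over [I-1,I-2,II-1,II-2,III-1,III-2,III-3]: 116 consistent
P/I-1 un ·: PP|Pp
P/I-2 aff ·: pp
P/II-1 ? I-1×I-2: Pp|pp
P/II-2 un ·: Pp
P/III-1 aff II-2×II-1: pp
P/III-2 aff II-2×II-1: pp
P/III-3 ? II-2×II-1: PP|Pp|pp
⇒ P over [I-1,I-2,II-1,II-2,III-1,III-2,III-3]: 8 consistent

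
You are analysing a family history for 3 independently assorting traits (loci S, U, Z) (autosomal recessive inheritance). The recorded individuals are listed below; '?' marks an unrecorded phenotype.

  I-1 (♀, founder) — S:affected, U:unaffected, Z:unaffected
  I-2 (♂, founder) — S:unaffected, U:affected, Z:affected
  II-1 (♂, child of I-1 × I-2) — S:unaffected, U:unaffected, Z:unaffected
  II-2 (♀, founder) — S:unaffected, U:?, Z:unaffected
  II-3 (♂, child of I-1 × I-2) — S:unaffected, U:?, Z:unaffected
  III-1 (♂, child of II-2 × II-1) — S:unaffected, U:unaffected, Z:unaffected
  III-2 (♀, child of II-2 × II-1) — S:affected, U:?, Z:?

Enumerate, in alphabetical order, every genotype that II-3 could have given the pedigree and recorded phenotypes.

II-3 ∈ {Ss Uu Zz, Ss uu Zz}

S/I-1 aff ·: ss
S/I-2 un ·: SS|Ss
S/II-1 un I-1×I-2: Ss
S/II-2 un ·: Ss
S/II-3 un I-1×I-2: Ss
S/III-1 un II-2×II-1: SS|Ss
S/III-2 aff II-2×II-1: ss
⇒ S over [I-1,I-2,II-1,II-2,II-3,III-1,III-2]: 4 consistent
U/I-1 un ·: UU|Uu
U/I-2 aff ·: uu
U/II-1 un I-1×I-2: Uu
U/II-2 ? ·: UU|Uu|uu
U/II-3 ? I-1×I-2: Uu|uu
U/III-1 un II-2×II-1: UU|Uu
U/III-2 ? II-2×II-1: UU|Uu|uu
⇒ U over [I-1,I-2,II-1,II-2,II-3,III-1,III-2]: 36 consistent
Z/I-1 un ·: ZZ|Zz
Z/I-2 aff ·: zz
Z/II-1 un I-1×I-2: Zz
Z/II-2 un ·: ZZ|Zz
Z/II-3 un I-1×I-2: Zz
Z/III-1 un II-2×II-1: ZZ|Zz
Z/III-2 ? II-2×II-1: ZZ|Zz|zz
⇒ Z over [I-1,I-2,II-1,II-2,II-3,III-1,III-2]: 20 consistent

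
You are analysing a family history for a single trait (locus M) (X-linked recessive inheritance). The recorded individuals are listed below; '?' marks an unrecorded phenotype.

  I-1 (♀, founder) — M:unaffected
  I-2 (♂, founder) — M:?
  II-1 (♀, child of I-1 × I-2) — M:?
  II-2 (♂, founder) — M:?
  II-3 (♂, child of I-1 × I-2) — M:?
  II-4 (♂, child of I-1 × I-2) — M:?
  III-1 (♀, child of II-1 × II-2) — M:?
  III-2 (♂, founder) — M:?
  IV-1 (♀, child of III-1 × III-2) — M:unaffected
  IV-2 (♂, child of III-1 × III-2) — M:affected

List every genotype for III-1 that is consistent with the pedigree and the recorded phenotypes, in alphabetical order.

III-1 ∈ {X^MX^m, X^mX^m}

M/I-1 un ·: X^MX^M|X^MX^m
M/I-2 ? ·: X^MY|X^mY
M/II-1 ? I-1×I-2: X^MX^M|X^MX^m|X^mX^m
M/II-2 ? ·: X^MY|X^mY
M/II-3 ? I-1×I-2: X^MY|X^mY
M/II-4 ? I-1×I-2: X^MY|X^mY
M/III-1 ? II-1×II-2: X^MX^m|X^mX^m
M/III-2 ? ·: X^MY|X^mY
M/IV-1 un III-1×III-2: X^MX^M|X^MX^m
M/IV-2 aff III-1×III-2: X^mY
⇒ M over [I-1,I-2,II-1,II-2,II-3,II-4,III-1,III-2,IV-1,IV-2]: 94 consistent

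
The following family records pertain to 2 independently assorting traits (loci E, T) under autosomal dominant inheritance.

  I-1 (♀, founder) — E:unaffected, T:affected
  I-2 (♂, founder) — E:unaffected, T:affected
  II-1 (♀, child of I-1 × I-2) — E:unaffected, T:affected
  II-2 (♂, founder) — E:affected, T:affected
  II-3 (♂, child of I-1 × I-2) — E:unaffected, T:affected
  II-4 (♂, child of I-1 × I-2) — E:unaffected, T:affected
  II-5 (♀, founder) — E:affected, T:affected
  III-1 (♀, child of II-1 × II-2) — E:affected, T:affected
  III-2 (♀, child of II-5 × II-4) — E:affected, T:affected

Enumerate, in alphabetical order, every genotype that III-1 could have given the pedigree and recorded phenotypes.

E/I-1 un ·: ee
E/I-2 un ·: ee
E/II-1 un I-1×I-2: ee
E/II-2 aff ·: Ee|EE
E/II-3 un I-1×I-2: ee
E/II-4 un I-1×I-2: ee
E/II-5 aff ·: Ee|EE
E/III-1 aff II-1×II-2: Ee
E/III-2 aff II-5×II-4: Ee
⇒ E over [I-1,I-2,II-1,II-2,II-3,II-4,II-5,III-1,III-2]: 4 consistent
T/I-1 aff ·: Tt|TT
T/I-2 aff ·: Tt|TT
T/II-1 aff I-1×I-2: Tt|TT
T/II-2 aff ·: Tt|TT
T/II-3 aff I-1×I-2: Tt|TT
T/II-4 aff I-1×I-2: Tt|TT
T/II-5 aff ·: Tt|TT
T/III-1 aff II-1×II-2: Tt|TT
T/III-2 aff II-5×II-4: Tt|TT
⇒ T over [I-1,I-2,II-1,II-2,II-3,II-4,II-5,III-1,III-2]: 303 consistent

III-1 ∈ {Ee TT, Ee Tt}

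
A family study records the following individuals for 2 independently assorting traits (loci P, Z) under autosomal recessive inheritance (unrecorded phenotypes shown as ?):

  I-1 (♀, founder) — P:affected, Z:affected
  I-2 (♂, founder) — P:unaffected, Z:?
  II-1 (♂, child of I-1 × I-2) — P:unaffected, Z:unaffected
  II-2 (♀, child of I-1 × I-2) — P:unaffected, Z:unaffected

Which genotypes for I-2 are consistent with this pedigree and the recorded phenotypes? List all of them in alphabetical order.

I-2 ∈ {PP ZZ, PP Zz, Pp ZZ, Pp Zz}

P/I-1 aff ·: pp
P/I-2 un ·: PP|Pp
P/II-1 un I-1×I-2: Pp
P/II-2 un I-1×I-2: Pp
⇒ P over [I-1,I-2,II-1,II-2]: 2 consistent
Z/I-1 aff ·: zz
Z/I-2 ? ·: ZZ|Zz
Z/II-1 un I-1×I-2: Zz
Z/II-2 un I-1×I-2: Zz
⇒ Z over [I-1,I-2,II-1,II-2]: 2 consistent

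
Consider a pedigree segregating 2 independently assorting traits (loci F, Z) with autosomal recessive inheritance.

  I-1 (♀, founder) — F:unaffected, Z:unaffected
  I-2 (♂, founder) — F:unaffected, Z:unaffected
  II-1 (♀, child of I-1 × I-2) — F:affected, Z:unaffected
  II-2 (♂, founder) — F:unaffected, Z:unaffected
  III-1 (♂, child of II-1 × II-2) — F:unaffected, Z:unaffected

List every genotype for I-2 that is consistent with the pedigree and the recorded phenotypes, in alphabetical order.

F/I-1 un ·: Ff
F/I-2 un ·: Ff
F/II-1 aff I-1×I-2: ff
F/II-2 un ·: FF|Ff
F/III-1 un II-1×II-2: Ff
⇒ F over [I-1,I-2,II-1,II-2,III-1]: 2 consistent
Z/I-1 un ·: ZZ|Zz
Z/I-2 un ·: ZZ|Zz
Z/II-1 un I-1×I-2: ZZ|Zz
Z/II-2 un ·: ZZ|Zz
Z/III-1 un II-1×II-2: ZZ|Zz
⇒ Z over [I-1,I-2,II-1,II-2,III-1]: 24 consistent

I-2 ∈ {Ff ZZ, Ff Zz}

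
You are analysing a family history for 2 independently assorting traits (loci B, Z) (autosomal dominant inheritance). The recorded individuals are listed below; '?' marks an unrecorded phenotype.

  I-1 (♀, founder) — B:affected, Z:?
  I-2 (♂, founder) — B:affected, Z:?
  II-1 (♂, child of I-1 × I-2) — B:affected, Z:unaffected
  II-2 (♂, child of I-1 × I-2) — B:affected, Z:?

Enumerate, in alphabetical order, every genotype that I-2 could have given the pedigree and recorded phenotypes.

B/I-1 aff ·: Bb|BB
B/I-2 aff ·: Bb|BB
B/II-1 aff I-1×I-2: Bb|BB
B/II-2 aff I-1×I-2: Bb|BB
⇒ B over [I-1,I-2,II-1,II-2]: 13 consistent
Z/I-1 ? ·: zz|Zz
Z/I-2 ? ·: zz|Zz
Z/II-1 un I-1×I-2: zz
Z/II-2 ? I-1×I-2: zz|Zz|ZZ
⇒ Z over [I-1,I-2,II-1,II-2]: 8 consistent

I-2 ∈ {BB Zz, BB zz, Bb Zz, Bb zz}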